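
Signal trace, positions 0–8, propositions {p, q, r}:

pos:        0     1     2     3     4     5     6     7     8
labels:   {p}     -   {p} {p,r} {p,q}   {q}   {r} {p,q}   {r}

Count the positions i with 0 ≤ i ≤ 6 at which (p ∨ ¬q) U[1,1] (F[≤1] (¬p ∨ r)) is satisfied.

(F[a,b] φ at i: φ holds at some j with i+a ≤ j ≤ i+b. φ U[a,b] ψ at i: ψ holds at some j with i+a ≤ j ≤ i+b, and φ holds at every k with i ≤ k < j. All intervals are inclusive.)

Evaluate at each i in [0,6]:
  i=0: ✓ (rhs at j=1; lhs holds on [0,0])
  i=1: ✓ (rhs at j=2; lhs holds on [1,1])
  i=2: ✓ (rhs at j=3; lhs holds on [2,2])
  i=3: ✓ (rhs at j=4; lhs holds on [3,3])
  i=4: ✓ (rhs at j=5; lhs holds on [4,4])
  i=5: ✗ (lhs fails at k=5 before rhs at j=6)
  i=6: ✓ (rhs at j=7; lhs holds on [6,6])
Positions where it holds: {0, 1, 2, 3, 4, 6} → 6.

6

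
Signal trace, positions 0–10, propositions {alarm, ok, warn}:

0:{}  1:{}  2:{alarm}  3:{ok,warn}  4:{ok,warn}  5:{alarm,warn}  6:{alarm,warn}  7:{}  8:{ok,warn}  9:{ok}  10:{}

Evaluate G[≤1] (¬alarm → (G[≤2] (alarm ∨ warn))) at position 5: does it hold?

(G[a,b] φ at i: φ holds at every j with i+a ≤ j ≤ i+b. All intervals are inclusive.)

True

Check (¬alarm → (G[≤2] (alarm ∨ warn))) at every j in [5,6]:
  j=5: antecedent false → ✓
  j=6: antecedent false → ✓
All positions satisfy it → formula holds.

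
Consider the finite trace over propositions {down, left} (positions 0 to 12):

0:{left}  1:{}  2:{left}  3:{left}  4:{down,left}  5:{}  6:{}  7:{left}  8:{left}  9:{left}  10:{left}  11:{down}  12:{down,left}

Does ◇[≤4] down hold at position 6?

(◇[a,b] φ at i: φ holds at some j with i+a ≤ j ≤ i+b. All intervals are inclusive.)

Check down at each j in [6,10]:
  j=6: false
  j=7: false
  j=8: false
  j=9: false
  j=10: false
No position in the window satisfies it → formula fails.

False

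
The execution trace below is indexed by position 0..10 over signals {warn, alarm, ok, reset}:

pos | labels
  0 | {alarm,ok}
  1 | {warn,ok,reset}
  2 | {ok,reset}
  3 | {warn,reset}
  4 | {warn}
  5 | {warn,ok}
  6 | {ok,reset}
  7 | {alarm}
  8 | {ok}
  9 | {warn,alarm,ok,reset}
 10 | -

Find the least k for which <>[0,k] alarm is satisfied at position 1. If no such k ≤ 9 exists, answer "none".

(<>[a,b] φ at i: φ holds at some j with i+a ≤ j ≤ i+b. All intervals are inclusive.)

6

Scan j = 1,2,… for alarm:
  j=1: fails
  j=2: fails
  j=3: fails
  j=4: fails
  j=5: fails
  j=6: fails
  j=7: holds
First hit at j=7, so smallest k = 7-1 = 6.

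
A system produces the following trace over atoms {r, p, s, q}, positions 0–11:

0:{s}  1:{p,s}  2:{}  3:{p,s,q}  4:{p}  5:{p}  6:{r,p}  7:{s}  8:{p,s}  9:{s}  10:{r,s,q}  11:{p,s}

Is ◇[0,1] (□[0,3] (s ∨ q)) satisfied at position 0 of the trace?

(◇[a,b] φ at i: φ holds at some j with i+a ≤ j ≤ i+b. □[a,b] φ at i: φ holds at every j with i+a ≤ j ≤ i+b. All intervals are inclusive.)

Check □[0,3] (s ∨ q) at each j in [0,1]:
  j=0: fails at 2
  j=1: fails at 2
No position in the window satisfies it → formula fails.

Does not hold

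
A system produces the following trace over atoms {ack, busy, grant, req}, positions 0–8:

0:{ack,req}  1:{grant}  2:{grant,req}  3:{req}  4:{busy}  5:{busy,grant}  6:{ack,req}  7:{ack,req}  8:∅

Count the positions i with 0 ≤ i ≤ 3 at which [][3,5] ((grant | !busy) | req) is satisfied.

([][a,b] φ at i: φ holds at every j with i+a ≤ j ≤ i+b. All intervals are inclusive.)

Evaluate at each i in [0,3]:
  i=0: ✗ (fails at j=4)
  i=1: ✗ (fails at j=4)
  i=2: ✓ (all of [5,7])
  i=3: ✓ (all of [6,8])
Positions where it holds: {2, 3} → 2.

2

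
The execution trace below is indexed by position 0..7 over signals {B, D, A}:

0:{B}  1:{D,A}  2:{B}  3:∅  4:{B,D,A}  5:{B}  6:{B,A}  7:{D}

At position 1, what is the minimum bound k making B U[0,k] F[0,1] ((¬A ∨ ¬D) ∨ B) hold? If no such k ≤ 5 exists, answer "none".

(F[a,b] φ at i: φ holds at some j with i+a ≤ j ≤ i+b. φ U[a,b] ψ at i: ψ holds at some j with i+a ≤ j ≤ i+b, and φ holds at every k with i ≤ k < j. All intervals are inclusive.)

Need earliest j ≥ 1 with F[0,1] ((¬A ∨ ¬D) ∨ B), and B at every k in [1,j-1].
  j=1: rhs holds (empty prefix). k = 0.

0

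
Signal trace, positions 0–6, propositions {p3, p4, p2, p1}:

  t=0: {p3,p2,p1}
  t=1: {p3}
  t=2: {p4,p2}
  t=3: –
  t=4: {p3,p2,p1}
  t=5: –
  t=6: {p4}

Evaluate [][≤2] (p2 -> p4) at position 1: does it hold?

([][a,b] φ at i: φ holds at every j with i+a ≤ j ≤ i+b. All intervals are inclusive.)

Yes

Check (p2 -> p4) at every j in [1,3]:
  j=1: antecedent false → ✓
  j=2: antecedent true; consequent true → ✓
  j=3: antecedent false → ✓
All positions satisfy it → formula holds.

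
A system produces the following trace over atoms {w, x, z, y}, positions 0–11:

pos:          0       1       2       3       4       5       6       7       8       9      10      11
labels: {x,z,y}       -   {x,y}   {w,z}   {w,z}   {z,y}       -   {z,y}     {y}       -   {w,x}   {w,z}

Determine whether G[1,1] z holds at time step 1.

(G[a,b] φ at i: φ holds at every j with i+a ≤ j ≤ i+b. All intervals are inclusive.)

Check z at every j in [2,2]:
  j=2: false
Fails at j=2 → formula fails.

No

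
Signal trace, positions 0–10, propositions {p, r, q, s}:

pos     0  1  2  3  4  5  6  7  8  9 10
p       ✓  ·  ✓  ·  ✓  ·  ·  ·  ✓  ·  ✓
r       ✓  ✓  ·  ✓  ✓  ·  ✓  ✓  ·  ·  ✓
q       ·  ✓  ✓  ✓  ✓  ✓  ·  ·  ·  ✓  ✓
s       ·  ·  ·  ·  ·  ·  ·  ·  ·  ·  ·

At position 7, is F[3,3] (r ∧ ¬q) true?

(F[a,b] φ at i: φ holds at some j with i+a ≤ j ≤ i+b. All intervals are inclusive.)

Does not hold

Check (r ∧ ¬q) at each j in [10,10]:
  j=10: false
No position in the window satisfies it → formula fails.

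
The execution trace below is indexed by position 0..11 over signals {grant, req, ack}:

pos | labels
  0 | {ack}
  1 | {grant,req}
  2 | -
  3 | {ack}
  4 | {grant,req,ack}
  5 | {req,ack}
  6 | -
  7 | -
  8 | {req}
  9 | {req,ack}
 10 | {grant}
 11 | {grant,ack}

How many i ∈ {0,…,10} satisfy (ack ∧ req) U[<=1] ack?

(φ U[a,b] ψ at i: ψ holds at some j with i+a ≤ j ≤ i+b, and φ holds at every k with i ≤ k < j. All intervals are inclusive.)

Evaluate at each i in [0,10]:
  i=0: ✓ (rhs at j=0)
  i=1: ✗ (no rhs in [1,2])
  i=2: ✗ (lhs fails at k=2 before rhs at j=3)
  i=3: ✓ (rhs at j=3)
  i=4: ✓ (rhs at j=4)
  i=5: ✓ (rhs at j=5)
  i=6: ✗ (no rhs in [6,7])
  i=7: ✗ (no rhs in [7,8])
  i=8: ✗ (lhs fails at k=8 before rhs at j=9)
  i=9: ✓ (rhs at j=9)
  i=10: ✗ (lhs fails at k=10 before rhs at j=11)
Positions where it holds: {0, 3, 4, 5, 9} → 5.

5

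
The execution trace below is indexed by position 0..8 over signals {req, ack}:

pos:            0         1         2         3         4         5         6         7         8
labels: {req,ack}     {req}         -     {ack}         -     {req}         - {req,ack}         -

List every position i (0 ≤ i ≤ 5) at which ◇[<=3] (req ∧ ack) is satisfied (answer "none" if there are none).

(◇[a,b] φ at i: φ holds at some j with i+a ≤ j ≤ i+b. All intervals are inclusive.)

Evaluate at each i in [0,5]:
  i=0: ✓ (witness j=0)
  i=1: ✗ (none in [1,4])
  i=2: ✗ (none in [2,5])
  i=3: ✗ (none in [3,6])
  i=4: ✓ (witness j=7)
  i=5: ✓ (witness j=7)

0, 4, 5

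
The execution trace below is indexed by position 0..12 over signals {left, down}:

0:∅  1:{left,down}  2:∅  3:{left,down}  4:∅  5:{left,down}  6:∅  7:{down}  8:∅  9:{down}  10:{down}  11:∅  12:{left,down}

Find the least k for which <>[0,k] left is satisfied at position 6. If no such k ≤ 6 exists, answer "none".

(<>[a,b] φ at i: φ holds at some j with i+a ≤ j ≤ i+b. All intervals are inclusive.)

Scan j = 6,7,… for left:
  j=6: fails
  j=7: fails
  j=8: fails
  j=9: fails
  j=10: fails
  j=11: fails
  j=12: holds
First hit at j=12, so smallest k = 12-6 = 6.

6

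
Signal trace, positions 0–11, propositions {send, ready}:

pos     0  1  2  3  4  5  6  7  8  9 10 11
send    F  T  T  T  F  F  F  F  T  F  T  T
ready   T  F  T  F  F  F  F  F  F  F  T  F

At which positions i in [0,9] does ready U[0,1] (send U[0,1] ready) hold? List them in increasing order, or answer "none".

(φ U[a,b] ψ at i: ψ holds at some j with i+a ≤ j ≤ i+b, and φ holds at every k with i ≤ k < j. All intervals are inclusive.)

Evaluate at each i in [0,9]:
  i=0: ✓ (rhs at j=0)
  i=1: ✓ (rhs at j=1)
  i=2: ✓ (rhs at j=2)
  i=3: ✗ (no rhs in [3,4])
  i=4: ✗ (no rhs in [4,5])
  i=5: ✗ (no rhs in [5,6])
  i=6: ✗ (no rhs in [6,7])
  i=7: ✗ (no rhs in [7,8])
  i=8: ✗ (no rhs in [8,9])
  i=9: ✗ (lhs fails at k=9 before rhs at j=10)

0, 1, 2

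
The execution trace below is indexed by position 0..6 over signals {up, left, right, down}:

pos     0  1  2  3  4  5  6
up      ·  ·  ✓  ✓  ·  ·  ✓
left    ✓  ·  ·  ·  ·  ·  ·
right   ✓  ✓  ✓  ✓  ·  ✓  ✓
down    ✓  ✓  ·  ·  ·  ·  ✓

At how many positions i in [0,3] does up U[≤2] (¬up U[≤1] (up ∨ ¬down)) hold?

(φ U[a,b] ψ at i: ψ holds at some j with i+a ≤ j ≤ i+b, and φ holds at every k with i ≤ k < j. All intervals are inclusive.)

3

Evaluate at each i in [0,3]:
  i=0: ✗ (lhs fails at k=0 before rhs at j=1)
  i=1: ✓ (rhs at j=1)
  i=2: ✓ (rhs at j=2)
  i=3: ✓ (rhs at j=3)
Positions where it holds: {1, 2, 3} → 3.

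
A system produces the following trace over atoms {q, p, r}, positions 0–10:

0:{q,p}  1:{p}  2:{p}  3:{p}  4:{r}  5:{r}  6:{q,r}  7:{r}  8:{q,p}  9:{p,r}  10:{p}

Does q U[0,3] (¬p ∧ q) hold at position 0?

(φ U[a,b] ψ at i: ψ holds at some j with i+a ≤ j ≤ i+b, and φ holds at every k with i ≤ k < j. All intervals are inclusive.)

Need some j in [0,3] with (¬p ∧ q), and q at every k in [0,j-1].
  j=0: (¬p ∧ q) false.
  j=1: (¬p ∧ q) false.
  j=2: (¬p ∧ q) false.
  j=3: (¬p ∧ q) false.
No j in the window works → until fails.

No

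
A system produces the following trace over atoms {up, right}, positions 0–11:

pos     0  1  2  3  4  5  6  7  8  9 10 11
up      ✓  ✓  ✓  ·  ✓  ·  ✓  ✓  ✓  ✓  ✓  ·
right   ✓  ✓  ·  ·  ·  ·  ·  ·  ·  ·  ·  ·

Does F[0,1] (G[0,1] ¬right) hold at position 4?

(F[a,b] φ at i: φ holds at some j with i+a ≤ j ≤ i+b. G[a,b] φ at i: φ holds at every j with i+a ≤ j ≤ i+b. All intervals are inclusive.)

Check G[0,1] ¬right at each j in [4,5]:
  j=4: holds on [4,5]
  j=5: holds on [5,6]
Found at j=4 → formula holds.

True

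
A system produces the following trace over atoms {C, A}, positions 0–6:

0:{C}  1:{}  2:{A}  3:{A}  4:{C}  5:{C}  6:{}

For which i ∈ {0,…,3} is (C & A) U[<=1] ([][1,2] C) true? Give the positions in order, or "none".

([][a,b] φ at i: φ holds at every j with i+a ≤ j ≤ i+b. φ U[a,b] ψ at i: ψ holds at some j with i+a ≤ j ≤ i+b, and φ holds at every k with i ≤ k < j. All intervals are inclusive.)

Evaluate at each i in [0,3]:
  i=0: ✗ (no rhs in [0,1])
  i=1: ✗ (no rhs in [1,2])
  i=2: ✗ (lhs fails at k=2 before rhs at j=3)
  i=3: ✓ (rhs at j=3)

3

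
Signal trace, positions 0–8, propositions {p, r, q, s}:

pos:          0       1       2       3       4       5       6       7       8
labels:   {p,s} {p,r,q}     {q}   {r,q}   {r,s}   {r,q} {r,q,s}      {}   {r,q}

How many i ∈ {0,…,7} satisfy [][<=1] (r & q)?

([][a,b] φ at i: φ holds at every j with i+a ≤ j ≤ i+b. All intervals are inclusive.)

1

Evaluate at each i in [0,7]:
  i=0: ✗ (fails at j=0)
  i=1: ✗ (fails at j=2)
  i=2: ✗ (fails at j=2)
  i=3: ✗ (fails at j=4)
  i=4: ✗ (fails at j=4)
  i=5: ✓ (all of [5,6])
  i=6: ✗ (fails at j=7)
  i=7: ✗ (fails at j=7)
Positions where it holds: {5} → 1.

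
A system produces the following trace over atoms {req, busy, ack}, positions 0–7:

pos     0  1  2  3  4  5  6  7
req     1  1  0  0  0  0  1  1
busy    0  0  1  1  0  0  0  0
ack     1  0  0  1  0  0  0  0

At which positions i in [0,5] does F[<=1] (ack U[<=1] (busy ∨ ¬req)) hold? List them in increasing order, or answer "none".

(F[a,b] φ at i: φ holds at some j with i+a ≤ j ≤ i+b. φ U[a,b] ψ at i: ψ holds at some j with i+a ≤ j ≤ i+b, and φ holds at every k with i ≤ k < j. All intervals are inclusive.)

Evaluate at each i in [0,5]:
  i=0: ✗ (none in [0,1])
  i=1: ✓ (witness j=2)
  i=2: ✓ (witness j=2)
  i=3: ✓ (witness j=3)
  i=4: ✓ (witness j=4)
  i=5: ✓ (witness j=5)

1, 2, 3, 4, 5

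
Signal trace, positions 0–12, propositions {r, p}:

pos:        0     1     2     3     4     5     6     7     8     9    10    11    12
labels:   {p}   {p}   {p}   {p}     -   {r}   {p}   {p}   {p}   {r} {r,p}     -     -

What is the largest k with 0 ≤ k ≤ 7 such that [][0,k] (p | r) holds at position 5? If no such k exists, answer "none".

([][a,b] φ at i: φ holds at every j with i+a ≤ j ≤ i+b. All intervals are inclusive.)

(p | r) must hold from j=5 onward; find where it first fails.
  j=5: holds
  j=6: holds
  j=7: holds
  j=8: holds
  j=9: holds
  j=10: holds
  j=11: fails
Holds on [5,10], so largest k = 5.

5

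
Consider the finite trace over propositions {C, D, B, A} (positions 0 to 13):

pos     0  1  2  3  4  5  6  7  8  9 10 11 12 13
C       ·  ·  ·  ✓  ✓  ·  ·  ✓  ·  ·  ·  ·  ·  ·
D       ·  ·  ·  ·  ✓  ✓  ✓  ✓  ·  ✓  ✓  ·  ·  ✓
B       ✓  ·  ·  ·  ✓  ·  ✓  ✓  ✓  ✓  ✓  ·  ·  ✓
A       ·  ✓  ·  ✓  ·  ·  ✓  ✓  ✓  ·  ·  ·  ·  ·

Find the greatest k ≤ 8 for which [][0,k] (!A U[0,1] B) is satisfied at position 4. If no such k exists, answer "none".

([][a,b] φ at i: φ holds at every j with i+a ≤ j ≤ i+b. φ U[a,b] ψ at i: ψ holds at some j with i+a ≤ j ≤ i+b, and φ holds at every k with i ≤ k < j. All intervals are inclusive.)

(!A U[0,1] B) must hold from j=4 onward; find where it first fails.
  j=4: holds
  j=5: holds
  j=6: holds
  j=7: holds
  j=8: holds
  j=9: holds
  j=10: holds
  j=11: fails
Holds on [4,10], so largest k = 6.

6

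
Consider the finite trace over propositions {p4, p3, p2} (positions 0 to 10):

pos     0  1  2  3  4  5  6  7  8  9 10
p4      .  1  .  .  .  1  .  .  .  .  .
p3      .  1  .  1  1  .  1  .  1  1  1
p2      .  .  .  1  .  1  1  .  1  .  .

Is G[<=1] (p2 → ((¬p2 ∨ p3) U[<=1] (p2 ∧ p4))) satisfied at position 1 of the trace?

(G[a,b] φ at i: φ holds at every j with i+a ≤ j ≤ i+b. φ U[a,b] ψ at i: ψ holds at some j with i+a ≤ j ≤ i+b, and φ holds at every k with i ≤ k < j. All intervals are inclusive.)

Check (p2 → ((¬p2 ∨ p3) U[<=1] (p2 ∧ p4))) at every j in [1,2]:
  j=1: antecedent false → ✓
  j=2: antecedent false → ✓
All positions satisfy it → formula holds.

Yes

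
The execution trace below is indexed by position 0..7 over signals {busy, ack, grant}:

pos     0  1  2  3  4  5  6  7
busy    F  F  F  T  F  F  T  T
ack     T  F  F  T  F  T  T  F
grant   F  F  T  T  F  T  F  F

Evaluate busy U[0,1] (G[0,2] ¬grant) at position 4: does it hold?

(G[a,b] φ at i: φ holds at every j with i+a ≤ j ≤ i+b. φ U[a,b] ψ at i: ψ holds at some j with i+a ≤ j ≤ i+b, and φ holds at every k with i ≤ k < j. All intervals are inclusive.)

Need some j in [4,5] with G[0,2] ¬grant, and busy at every k in [4,j-1].
  j=4: G[0,2] ¬grant — fails at 5.
  j=5: G[0,2] ¬grant — fails at 5.
No j in the window works → until fails.

Does not hold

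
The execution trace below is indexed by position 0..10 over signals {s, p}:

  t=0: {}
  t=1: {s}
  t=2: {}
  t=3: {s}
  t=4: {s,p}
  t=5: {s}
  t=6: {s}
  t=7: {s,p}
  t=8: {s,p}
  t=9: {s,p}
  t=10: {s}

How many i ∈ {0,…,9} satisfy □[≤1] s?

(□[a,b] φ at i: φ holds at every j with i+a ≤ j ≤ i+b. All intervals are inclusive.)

7

Evaluate at each i in [0,9]:
  i=0: ✗ (fails at j=0)
  i=1: ✗ (fails at j=2)
  i=2: ✗ (fails at j=2)
  i=3: ✓ (all of [3,4])
  i=4: ✓ (all of [4,5])
  i=5: ✓ (all of [5,6])
  i=6: ✓ (all of [6,7])
  i=7: ✓ (all of [7,8])
  i=8: ✓ (all of [8,9])
  i=9: ✓ (all of [9,10])
Positions where it holds: {3, 4, 5, 6, 7, 8, 9} → 7.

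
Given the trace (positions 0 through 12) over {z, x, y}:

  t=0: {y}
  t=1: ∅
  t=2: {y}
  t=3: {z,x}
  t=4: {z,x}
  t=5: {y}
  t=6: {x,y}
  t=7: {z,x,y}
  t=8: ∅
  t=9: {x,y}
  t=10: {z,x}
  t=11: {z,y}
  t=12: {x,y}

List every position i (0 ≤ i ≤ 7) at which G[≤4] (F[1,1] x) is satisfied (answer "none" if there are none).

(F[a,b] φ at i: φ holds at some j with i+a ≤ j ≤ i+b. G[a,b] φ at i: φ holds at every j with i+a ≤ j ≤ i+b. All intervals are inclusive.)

none

Evaluate at each i in [0,7]:
  i=0: ✗ (fails at j=0)
  i=1: ✗ (fails at j=1)
  i=2: ✗ (fails at j=4)
  i=3: ✗ (fails at j=4)
  i=4: ✗ (fails at j=4)
  i=5: ✗ (fails at j=7)
  i=6: ✗ (fails at j=7)
  i=7: ✗ (fails at j=7)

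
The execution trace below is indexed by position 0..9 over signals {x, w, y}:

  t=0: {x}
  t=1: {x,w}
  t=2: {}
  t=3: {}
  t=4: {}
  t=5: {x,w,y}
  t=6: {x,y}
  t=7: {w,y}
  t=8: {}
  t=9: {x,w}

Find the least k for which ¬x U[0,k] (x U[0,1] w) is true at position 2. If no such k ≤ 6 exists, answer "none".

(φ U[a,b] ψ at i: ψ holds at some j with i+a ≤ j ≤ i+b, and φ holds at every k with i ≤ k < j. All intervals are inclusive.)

Need earliest j ≥ 2 with (x U[0,1] w), and ¬x at every k in [2,j-1].
  j=2: rhs fails.
  j=3: rhs fails.
  j=4: rhs fails.
  j=5: rhs holds; lhs holds on [2,4]. k = 3.

3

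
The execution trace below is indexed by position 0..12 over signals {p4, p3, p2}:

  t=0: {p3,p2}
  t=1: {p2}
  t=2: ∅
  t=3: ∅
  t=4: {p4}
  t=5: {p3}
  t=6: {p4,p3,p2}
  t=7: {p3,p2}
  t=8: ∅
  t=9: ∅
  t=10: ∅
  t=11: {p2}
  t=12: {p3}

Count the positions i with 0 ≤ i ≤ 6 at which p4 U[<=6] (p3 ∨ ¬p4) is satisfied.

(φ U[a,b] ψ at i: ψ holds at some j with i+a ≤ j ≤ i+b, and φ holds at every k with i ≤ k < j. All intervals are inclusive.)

7

Evaluate at each i in [0,6]:
  i=0: ✓ (rhs at j=0)
  i=1: ✓ (rhs at j=1)
  i=2: ✓ (rhs at j=2)
  i=3: ✓ (rhs at j=3)
  i=4: ✓ (rhs at j=5; lhs holds on [4,4])
  i=5: ✓ (rhs at j=5)
  i=6: ✓ (rhs at j=6)
Positions where it holds: {0, 1, 2, 3, 4, 5, 6} → 7.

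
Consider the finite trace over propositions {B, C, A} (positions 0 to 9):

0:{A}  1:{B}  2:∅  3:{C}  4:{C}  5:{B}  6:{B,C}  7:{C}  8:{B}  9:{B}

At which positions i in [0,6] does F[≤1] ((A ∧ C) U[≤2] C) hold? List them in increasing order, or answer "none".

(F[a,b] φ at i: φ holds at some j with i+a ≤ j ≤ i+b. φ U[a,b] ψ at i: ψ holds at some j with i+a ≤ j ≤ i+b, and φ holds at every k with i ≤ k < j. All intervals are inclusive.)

Evaluate at each i in [0,6]:
  i=0: ✗ (none in [0,1])
  i=1: ✗ (none in [1,2])
  i=2: ✓ (witness j=3)
  i=3: ✓ (witness j=3)
  i=4: ✓ (witness j=4)
  i=5: ✓ (witness j=6)
  i=6: ✓ (witness j=6)

2, 3, 4, 5, 6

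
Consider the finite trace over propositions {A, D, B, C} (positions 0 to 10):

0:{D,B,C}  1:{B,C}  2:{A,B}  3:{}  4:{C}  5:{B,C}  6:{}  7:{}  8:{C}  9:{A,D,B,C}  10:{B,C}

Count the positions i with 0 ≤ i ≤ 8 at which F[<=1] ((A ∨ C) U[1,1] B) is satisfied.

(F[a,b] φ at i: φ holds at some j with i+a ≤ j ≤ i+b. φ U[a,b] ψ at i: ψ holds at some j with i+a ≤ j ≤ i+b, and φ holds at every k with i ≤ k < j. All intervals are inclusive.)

6

Evaluate at each i in [0,8]:
  i=0: ✓ (witness j=0)
  i=1: ✓ (witness j=1)
  i=2: ✗ (none in [2,3])
  i=3: ✓ (witness j=4)
  i=4: ✓ (witness j=4)
  i=5: ✗ (none in [5,6])
  i=6: ✗ (none in [6,7])
  i=7: ✓ (witness j=8)
  i=8: ✓ (witness j=8)
Positions where it holds: {0, 1, 3, 4, 7, 8} → 6.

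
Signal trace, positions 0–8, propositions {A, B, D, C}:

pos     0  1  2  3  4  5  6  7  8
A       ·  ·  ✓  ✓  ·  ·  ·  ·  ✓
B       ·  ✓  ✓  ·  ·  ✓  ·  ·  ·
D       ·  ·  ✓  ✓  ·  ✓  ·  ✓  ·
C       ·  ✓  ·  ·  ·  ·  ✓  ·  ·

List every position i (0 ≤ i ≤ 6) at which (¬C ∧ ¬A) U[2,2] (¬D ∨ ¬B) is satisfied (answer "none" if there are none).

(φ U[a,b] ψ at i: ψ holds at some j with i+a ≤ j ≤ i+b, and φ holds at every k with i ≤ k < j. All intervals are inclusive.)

4

Evaluate at each i in [0,6]:
  i=0: ✗ (no rhs in [2,2])
  i=1: ✗ (lhs fails at k=1 before rhs at j=3)
  i=2: ✗ (lhs fails at k=2 before rhs at j=4)
  i=3: ✗ (no rhs in [5,5])
  i=4: ✓ (rhs at j=6; lhs holds on [4,5])
  i=5: ✗ (lhs fails at k=6 before rhs at j=7)
  i=6: ✗ (lhs fails at k=6 before rhs at j=8)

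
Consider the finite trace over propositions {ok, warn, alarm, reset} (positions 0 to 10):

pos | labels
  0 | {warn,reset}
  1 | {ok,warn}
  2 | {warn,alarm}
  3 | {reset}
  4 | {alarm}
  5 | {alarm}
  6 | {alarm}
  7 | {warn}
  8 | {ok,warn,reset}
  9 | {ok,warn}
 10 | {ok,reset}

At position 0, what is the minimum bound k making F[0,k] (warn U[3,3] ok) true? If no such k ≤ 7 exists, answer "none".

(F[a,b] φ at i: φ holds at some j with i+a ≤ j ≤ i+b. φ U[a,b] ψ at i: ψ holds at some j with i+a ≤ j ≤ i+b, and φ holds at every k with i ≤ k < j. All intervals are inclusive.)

Scan j = 0,1,… for (warn U[3,3] ok):
  j=0: fails
  j=1: fails
  j=2: fails
  j=3: fails
  j=4: fails
  j=5: fails
  j=6: fails
  j=7: holds
First hit at j=7, so smallest k = 7-0 = 7.

7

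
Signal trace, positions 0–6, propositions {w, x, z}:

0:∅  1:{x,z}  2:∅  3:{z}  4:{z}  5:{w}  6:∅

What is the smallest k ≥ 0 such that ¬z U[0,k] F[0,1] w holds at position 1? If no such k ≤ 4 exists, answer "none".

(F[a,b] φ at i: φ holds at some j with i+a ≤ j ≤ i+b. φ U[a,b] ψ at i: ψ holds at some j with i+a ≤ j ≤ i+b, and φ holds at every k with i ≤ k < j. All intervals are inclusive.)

Need earliest j ≥ 1 with F[0,1] w, and ¬z at every k in [1,j-1].
  j=1: rhs fails.
  j=2: rhs fails.
  j=3: rhs fails.
  j=4: rhs holds but lhs fails at k=1.
  j=5: rhs holds but lhs fails at k=1.
No witness within the range → none.

none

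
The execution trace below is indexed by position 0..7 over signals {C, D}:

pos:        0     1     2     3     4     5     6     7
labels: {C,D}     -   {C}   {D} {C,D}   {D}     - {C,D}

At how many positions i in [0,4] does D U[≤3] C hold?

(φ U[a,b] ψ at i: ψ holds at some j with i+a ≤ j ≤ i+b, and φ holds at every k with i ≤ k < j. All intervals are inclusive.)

4

Evaluate at each i in [0,4]:
  i=0: ✓ (rhs at j=0)
  i=1: ✗ (lhs fails at k=1 before rhs at j=2)
  i=2: ✓ (rhs at j=2)
  i=3: ✓ (rhs at j=4; lhs holds on [3,3])
  i=4: ✓ (rhs at j=4)
Positions where it holds: {0, 2, 3, 4} → 4.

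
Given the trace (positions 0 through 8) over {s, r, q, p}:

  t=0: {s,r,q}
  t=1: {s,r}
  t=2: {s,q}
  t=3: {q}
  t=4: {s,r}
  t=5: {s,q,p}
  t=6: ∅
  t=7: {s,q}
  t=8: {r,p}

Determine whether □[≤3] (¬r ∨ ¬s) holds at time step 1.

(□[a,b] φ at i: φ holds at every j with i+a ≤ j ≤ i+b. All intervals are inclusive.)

Check (¬r ∨ ¬s) at every j in [1,4]:
  j=1: false
  j=2: true
  j=3: true
  j=4: false
Fails at j=1 → formula fails.

Does not hold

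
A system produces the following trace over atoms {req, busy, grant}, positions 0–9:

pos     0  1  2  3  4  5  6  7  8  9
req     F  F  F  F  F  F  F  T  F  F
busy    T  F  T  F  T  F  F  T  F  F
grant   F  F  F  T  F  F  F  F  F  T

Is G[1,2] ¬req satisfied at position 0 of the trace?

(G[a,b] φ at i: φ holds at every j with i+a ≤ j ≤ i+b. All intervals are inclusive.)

Yes

Check ¬req at every j in [1,2]:
  j=1: true
  j=2: true
All positions satisfy it → formula holds.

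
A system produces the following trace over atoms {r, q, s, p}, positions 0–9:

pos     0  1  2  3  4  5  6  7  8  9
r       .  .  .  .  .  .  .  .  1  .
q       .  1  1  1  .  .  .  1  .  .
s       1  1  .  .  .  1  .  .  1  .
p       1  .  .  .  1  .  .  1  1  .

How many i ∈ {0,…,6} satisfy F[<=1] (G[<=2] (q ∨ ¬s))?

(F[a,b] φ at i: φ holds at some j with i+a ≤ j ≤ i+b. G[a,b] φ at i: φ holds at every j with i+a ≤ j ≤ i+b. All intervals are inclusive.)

Evaluate at each i in [0,6]:
  i=0: ✓ (witness j=1)
  i=1: ✓ (witness j=1)
  i=2: ✓ (witness j=2)
  i=3: ✗ (none in [3,4])
  i=4: ✗ (none in [4,5])
  i=5: ✗ (none in [5,6])
  i=6: ✗ (none in [6,7])
Positions where it holds: {0, 1, 2} → 3.

3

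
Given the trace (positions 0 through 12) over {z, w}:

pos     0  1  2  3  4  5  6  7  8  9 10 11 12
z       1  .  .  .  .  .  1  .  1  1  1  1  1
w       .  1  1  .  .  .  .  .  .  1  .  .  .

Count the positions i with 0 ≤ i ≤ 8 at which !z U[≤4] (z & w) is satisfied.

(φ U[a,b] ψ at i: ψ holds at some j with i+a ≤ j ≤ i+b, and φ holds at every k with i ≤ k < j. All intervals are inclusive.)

Evaluate at each i in [0,8]:
  i=0: ✗ (no rhs in [0,4])
  i=1: ✗ (no rhs in [1,5])
  i=2: ✗ (no rhs in [2,6])
  i=3: ✗ (no rhs in [3,7])
  i=4: ✗ (no rhs in [4,8])
  i=5: ✗ (lhs fails at k=6 before rhs at j=9)
  i=6: ✗ (lhs fails at k=6 before rhs at j=9)
  i=7: ✗ (lhs fails at k=8 before rhs at j=9)
  i=8: ✗ (lhs fails at k=8 before rhs at j=9)
Positions where it holds: {} → 0.

0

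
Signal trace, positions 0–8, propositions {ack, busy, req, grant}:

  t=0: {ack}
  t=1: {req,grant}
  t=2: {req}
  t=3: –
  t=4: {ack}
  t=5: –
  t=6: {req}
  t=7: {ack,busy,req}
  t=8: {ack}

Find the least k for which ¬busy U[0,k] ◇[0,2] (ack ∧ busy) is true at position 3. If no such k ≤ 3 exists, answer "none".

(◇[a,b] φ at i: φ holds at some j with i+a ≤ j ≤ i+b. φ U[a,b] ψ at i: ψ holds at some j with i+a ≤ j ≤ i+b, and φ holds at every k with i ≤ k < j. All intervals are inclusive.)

Need earliest j ≥ 3 with ◇[0,2] (ack ∧ busy), and ¬busy at every k in [3,j-1].
  j=3: rhs fails.
  j=4: rhs fails.
  j=5: rhs holds; lhs holds on [3,4]. k = 2.

2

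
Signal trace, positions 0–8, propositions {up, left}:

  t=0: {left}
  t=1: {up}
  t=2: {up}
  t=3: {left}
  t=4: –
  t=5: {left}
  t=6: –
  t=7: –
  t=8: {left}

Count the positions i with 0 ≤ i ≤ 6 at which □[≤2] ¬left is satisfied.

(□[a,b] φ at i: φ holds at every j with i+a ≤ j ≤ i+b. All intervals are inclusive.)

0

Evaluate at each i in [0,6]:
  i=0: ✗ (fails at j=0)
  i=1: ✗ (fails at j=3)
  i=2: ✗ (fails at j=3)
  i=3: ✗ (fails at j=3)
  i=4: ✗ (fails at j=5)
  i=5: ✗ (fails at j=5)
  i=6: ✗ (fails at j=8)
Positions where it holds: {} → 0.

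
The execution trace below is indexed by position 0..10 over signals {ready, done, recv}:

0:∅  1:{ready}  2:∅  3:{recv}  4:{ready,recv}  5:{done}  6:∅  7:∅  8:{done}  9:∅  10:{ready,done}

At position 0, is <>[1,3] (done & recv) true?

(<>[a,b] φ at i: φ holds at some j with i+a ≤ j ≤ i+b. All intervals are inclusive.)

Check (done & recv) at each j in [1,3]:
  j=1: false
  j=2: false
  j=3: false
No position in the window satisfies it → formula fails.

Does not hold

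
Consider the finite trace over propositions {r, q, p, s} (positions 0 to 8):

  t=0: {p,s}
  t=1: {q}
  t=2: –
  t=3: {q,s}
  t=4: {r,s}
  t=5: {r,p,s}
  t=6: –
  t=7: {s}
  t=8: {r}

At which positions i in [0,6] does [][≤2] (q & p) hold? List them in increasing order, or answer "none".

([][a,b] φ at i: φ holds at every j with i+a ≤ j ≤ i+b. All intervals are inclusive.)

none

Evaluate at each i in [0,6]:
  i=0: ✗ (fails at j=0)
  i=1: ✗ (fails at j=1)
  i=2: ✗ (fails at j=2)
  i=3: ✗ (fails at j=3)
  i=4: ✗ (fails at j=4)
  i=5: ✗ (fails at j=5)
  i=6: ✗ (fails at j=6)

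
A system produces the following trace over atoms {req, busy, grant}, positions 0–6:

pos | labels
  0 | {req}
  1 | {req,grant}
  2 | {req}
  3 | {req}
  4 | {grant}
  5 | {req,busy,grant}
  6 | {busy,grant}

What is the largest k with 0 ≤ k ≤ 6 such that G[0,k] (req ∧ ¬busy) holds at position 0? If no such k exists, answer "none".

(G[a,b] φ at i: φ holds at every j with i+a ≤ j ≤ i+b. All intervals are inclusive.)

3

(req ∧ ¬busy) must hold from j=0 onward; find where it first fails.
  j=0: holds
  j=1: holds
  j=2: holds
  j=3: holds
  j=4: fails
Holds on [0,3], so largest k = 3.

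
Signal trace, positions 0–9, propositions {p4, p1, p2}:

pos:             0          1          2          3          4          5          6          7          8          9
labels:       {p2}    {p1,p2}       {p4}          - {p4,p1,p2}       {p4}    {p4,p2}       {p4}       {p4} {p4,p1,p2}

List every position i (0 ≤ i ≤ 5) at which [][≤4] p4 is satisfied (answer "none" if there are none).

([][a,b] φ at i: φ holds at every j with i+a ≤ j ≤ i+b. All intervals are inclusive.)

Evaluate at each i in [0,5]:
  i=0: ✗ (fails at j=0)
  i=1: ✗ (fails at j=1)
  i=2: ✗ (fails at j=3)
  i=3: ✗ (fails at j=3)
  i=4: ✓ (all of [4,8])
  i=5: ✓ (all of [5,9])

4, 5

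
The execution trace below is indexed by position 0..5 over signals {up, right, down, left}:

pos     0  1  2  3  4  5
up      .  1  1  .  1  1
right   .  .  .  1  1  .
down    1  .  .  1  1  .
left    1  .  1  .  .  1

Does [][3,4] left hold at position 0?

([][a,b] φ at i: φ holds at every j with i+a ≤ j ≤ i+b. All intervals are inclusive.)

Does not hold

Check left at every j in [3,4]:
  j=3: false
  j=4: false
Fails at j=3 → formula fails.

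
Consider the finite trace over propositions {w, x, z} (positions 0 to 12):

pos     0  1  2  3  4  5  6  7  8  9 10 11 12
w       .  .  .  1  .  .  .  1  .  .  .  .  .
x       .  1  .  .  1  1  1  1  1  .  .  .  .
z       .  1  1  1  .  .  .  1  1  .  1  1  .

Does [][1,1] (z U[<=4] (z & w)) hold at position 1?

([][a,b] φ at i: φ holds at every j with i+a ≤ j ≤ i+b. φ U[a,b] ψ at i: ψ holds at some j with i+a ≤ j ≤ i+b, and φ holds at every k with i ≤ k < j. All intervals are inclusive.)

Check (z U[<=4] (z & w)) at every j in [2,2]:
  j=2: holds
All positions satisfy it → formula holds.

True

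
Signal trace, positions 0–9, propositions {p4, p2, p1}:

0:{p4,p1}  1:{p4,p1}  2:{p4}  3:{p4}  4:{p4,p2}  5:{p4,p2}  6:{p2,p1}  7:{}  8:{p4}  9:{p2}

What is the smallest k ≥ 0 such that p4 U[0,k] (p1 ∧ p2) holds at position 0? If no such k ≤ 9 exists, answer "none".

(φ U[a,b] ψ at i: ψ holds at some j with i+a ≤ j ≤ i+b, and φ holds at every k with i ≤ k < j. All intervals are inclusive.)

6

Need earliest j ≥ 0 with (p1 ∧ p2), and p4 at every k in [0,j-1].
  j=0: rhs fails.
  j=1: rhs fails.
  j=2: rhs fails.
  j=3: rhs fails.
  j=4: rhs fails.
  j=5: rhs fails.
  j=6: rhs holds; lhs holds on [0,5]. k = 6.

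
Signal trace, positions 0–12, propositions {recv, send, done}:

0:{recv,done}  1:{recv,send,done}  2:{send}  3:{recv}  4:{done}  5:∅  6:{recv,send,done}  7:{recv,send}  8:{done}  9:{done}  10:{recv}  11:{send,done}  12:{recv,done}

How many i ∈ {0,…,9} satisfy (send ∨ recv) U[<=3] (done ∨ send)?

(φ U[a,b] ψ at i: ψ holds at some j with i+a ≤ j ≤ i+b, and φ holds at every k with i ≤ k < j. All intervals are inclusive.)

Evaluate at each i in [0,9]:
  i=0: ✓ (rhs at j=0)
  i=1: ✓ (rhs at j=1)
  i=2: ✓ (rhs at j=2)
  i=3: ✓ (rhs at j=4; lhs holds on [3,3])
  i=4: ✓ (rhs at j=4)
  i=5: ✗ (lhs fails at k=5 before rhs at j=6)
  i=6: ✓ (rhs at j=6)
  i=7: ✓ (rhs at j=7)
  i=8: ✓ (rhs at j=8)
  i=9: ✓ (rhs at j=9)
Positions where it holds: {0, 1, 2, 3, 4, 6, 7, 8, 9} → 9.

9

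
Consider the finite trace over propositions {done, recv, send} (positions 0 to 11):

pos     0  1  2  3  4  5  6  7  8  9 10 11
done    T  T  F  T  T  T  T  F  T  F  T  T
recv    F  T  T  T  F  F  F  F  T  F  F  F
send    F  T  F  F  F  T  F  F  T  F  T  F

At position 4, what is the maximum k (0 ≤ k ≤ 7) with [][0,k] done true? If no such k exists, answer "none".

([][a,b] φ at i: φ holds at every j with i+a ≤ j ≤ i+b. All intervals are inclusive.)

done must hold from j=4 onward; find where it first fails.
  j=4: holds
  j=5: holds
  j=6: holds
  j=7: fails
Holds on [4,6], so largest k = 2.

2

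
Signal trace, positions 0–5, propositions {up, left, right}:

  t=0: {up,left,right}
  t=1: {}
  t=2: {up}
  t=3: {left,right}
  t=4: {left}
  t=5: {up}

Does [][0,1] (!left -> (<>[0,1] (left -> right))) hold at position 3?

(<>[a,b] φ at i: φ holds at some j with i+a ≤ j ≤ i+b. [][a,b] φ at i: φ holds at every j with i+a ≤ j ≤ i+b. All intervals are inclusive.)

Check (!left -> (<>[0,1] (left -> right))) at every j in [3,4]:
  j=3: antecedent false → ✓
  j=4: antecedent false → ✓
All positions satisfy it → formula holds.

Yes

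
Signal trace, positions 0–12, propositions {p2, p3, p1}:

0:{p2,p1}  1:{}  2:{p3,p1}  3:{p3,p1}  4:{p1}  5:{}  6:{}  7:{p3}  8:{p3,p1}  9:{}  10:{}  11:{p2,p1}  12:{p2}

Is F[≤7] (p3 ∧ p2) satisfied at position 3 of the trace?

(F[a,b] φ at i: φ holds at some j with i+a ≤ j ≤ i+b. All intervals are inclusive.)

Check (p3 ∧ p2) at each j in [3,10]:
  j=3: false
  j=4: false
  j=5: false
  j=6: false
  j=7: false
  j=8: false
  j=9: false
  j=10: false
No position in the window satisfies it → formula fails.

Does not hold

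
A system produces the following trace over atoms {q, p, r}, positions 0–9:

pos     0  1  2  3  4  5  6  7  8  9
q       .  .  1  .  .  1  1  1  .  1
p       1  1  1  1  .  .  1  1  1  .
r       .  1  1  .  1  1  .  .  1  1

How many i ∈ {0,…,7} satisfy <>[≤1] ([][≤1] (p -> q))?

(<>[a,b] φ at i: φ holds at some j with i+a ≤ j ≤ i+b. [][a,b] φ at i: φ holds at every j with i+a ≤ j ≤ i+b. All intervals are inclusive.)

4

Evaluate at each i in [0,7]:
  i=0: ✗ (none in [0,1])
  i=1: ✗ (none in [1,2])
  i=2: ✗ (none in [2,3])
  i=3: ✓ (witness j=4)
  i=4: ✓ (witness j=4)
  i=5: ✓ (witness j=5)
  i=6: ✓ (witness j=6)
  i=7: ✗ (none in [7,8])
Positions where it holds: {3, 4, 5, 6} → 4.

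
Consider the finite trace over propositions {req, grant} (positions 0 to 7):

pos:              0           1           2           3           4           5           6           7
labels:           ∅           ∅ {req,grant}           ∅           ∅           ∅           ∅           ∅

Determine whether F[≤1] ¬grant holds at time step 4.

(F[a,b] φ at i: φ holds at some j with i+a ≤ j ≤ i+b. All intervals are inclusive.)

Yes

Check ¬grant at each j in [4,5]:
  j=4: true
  j=5: true
Found at j=4 → formula holds.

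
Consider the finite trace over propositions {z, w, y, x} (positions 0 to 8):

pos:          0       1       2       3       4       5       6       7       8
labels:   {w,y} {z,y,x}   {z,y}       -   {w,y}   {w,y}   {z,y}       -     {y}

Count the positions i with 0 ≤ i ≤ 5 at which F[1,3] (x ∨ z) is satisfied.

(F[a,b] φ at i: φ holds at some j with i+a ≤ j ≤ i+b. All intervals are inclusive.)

Evaluate at each i in [0,5]:
  i=0: ✓ (witness j=1)
  i=1: ✓ (witness j=2)
  i=2: ✗ (none in [3,5])
  i=3: ✓ (witness j=6)
  i=4: ✓ (witness j=6)
  i=5: ✓ (witness j=6)
Positions where it holds: {0, 1, 3, 4, 5} → 5.

5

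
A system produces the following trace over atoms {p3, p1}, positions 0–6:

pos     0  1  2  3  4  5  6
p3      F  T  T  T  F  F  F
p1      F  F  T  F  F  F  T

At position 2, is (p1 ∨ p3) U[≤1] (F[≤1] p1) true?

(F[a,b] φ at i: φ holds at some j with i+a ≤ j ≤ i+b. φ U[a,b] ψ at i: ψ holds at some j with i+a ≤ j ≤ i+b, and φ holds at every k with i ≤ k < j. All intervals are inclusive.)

Need some j in [2,3] with F[≤1] p1, and (p1 ∨ p3) at every k in [2,j-1].
  j=2: F[≤1] p1 holds; no prefix to check → satisfied.

Holds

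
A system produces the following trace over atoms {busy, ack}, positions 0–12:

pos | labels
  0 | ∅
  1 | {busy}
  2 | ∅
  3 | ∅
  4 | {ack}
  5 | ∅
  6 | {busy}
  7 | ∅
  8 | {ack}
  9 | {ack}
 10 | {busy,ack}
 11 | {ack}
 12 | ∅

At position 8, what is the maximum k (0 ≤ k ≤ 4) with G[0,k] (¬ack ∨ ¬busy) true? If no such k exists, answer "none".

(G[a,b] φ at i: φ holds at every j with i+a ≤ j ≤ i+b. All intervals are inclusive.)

1

(¬ack ∨ ¬busy) must hold from j=8 onward; find where it first fails.
  j=8: holds
  j=9: holds
  j=10: fails
Holds on [8,9], so largest k = 1.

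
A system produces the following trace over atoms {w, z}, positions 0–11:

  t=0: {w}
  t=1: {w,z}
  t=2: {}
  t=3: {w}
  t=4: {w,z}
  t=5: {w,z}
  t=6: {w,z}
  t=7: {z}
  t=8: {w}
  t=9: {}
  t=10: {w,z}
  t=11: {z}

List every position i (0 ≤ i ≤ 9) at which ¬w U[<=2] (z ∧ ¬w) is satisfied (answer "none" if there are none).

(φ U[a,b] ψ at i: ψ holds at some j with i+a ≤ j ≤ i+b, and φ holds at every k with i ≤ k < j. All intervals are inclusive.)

7

Evaluate at each i in [0,9]:
  i=0: ✗ (no rhs in [0,2])
  i=1: ✗ (no rhs in [1,3])
  i=2: ✗ (no rhs in [2,4])
  i=3: ✗ (no rhs in [3,5])
  i=4: ✗ (no rhs in [4,6])
  i=5: ✗ (lhs fails at k=5 before rhs at j=7)
  i=6: ✗ (lhs fails at k=6 before rhs at j=7)
  i=7: ✓ (rhs at j=7)
  i=8: ✗ (no rhs in [8,10])
  i=9: ✗ (lhs fails at k=10 before rhs at j=11)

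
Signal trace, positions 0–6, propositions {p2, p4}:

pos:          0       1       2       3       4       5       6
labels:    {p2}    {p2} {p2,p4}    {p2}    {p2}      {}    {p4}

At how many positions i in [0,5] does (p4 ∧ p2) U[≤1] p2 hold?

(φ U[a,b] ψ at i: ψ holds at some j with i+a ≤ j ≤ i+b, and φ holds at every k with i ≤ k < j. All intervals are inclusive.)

Evaluate at each i in [0,5]:
  i=0: ✓ (rhs at j=0)
  i=1: ✓ (rhs at j=1)
  i=2: ✓ (rhs at j=2)
  i=3: ✓ (rhs at j=3)
  i=4: ✓ (rhs at j=4)
  i=5: ✗ (no rhs in [5,6])
Positions where it holds: {0, 1, 2, 3, 4} → 5.

5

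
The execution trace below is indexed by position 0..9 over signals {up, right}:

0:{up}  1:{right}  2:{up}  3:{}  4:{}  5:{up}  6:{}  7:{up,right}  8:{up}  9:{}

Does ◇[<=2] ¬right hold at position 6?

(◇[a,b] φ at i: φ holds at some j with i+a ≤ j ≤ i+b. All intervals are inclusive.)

Check ¬right at each j in [6,8]:
  j=6: true
  j=7: false
  j=8: true
Found at j=6 → formula holds.

Holds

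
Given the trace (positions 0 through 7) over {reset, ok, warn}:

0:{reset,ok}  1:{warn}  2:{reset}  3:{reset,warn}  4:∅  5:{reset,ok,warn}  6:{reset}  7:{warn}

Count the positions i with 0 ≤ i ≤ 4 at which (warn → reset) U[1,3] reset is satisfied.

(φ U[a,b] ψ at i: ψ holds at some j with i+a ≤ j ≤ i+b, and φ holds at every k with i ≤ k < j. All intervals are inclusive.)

3

Evaluate at each i in [0,4]:
  i=0: ✗ (lhs fails at k=1 before rhs at j=2)
  i=1: ✗ (lhs fails at k=1 before rhs at j=2)
  i=2: ✓ (rhs at j=3; lhs holds on [2,2])
  i=3: ✓ (rhs at j=5; lhs holds on [3,4])
  i=4: ✓ (rhs at j=5; lhs holds on [4,4])
Positions where it holds: {2, 3, 4} → 3.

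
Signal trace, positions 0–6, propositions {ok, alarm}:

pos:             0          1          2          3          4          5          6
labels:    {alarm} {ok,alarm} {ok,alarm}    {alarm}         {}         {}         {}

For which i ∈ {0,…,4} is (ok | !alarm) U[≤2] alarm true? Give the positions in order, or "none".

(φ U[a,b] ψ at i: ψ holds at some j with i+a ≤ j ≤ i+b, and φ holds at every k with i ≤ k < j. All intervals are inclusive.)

0, 1, 2, 3

Evaluate at each i in [0,4]:
  i=0: ✓ (rhs at j=0)
  i=1: ✓ (rhs at j=1)
  i=2: ✓ (rhs at j=2)
  i=3: ✓ (rhs at j=3)
  i=4: ✗ (no rhs in [4,6])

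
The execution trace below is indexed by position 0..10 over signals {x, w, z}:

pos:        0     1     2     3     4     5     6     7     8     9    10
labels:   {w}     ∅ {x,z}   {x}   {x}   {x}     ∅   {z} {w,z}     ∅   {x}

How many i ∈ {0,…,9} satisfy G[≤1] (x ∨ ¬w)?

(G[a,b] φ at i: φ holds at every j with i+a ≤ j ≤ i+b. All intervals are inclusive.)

Evaluate at each i in [0,9]:
  i=0: ✗ (fails at j=0)
  i=1: ✓ (all of [1,2])
  i=2: ✓ (all of [2,3])
  i=3: ✓ (all of [3,4])
  i=4: ✓ (all of [4,5])
  i=5: ✓ (all of [5,6])
  i=6: ✓ (all of [6,7])
  i=7: ✗ (fails at j=8)
  i=8: ✗ (fails at j=8)
  i=9: ✓ (all of [9,10])
Positions where it holds: {1, 2, 3, 4, 5, 6, 9} → 7.

7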